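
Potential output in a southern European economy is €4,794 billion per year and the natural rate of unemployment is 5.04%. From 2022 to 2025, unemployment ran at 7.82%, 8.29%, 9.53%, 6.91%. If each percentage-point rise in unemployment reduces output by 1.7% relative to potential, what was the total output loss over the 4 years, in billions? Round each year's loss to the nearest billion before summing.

Year 2022: gap = -1.7 × (7.82 - 5.04) = -4.726%, loss ≈ 4794 × 4.726/100 ≈ 227.
Year 2023: gap = -1.7 × (8.29 - 5.04) = -5.525%, loss ≈ 4794 × 5.525/100 ≈ 265.
Year 2024: gap = -1.7 × (9.53 - 5.04) = -7.633%, loss ≈ 4794 × 7.633/100 ≈ 366.
Year 2025: gap = -1.7 × (6.91 - 5.04) = -3.179%, loss ≈ 4794 × 3.179/100 ≈ 152.
Total lost output = 227 + 265 + 366 + 152 = 1010 billion.

€1,010 billion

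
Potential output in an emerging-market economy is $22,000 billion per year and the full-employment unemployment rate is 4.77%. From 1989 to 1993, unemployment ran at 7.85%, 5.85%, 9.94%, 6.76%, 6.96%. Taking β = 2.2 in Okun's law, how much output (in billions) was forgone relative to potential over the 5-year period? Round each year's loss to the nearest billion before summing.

Year 1989: gap = -2.2 × (7.85 - 4.77) = -6.776%, loss ≈ 22000 × 6.776/100 ≈ 1491.
Year 1990: gap = -2.2 × (5.85 - 4.77) = -2.376%, loss ≈ 22000 × 2.376/100 ≈ 523.
Year 1991: gap = -2.2 × (9.94 - 4.77) = -11.374%, loss ≈ 22000 × 11.374/100 ≈ 2502.
Year 1992: gap = -2.2 × (6.76 - 4.77) = -4.378%, loss ≈ 22000 × 4.378/100 ≈ 963.
Year 1993: gap = -2.2 × (6.96 - 4.77) = -4.818%, loss ≈ 22000 × 4.818/100 ≈ 1060.
Total lost output = 1491 + 523 + 2502 + 963 + 1060 = 6539 billion.

$6,539 billion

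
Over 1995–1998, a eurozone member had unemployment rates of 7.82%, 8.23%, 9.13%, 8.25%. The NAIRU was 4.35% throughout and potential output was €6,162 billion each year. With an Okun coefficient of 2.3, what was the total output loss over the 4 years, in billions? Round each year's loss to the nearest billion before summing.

€2,272 billion

Year 1995: gap = -2.3 × (7.82 - 4.35) = -7.981%, loss ≈ 6162 × 7.981/100 ≈ 492.
Year 1996: gap = -2.3 × (8.23 - 4.35) = -8.924%, loss ≈ 6162 × 8.924/100 ≈ 550.
Year 1997: gap = -2.3 × (9.13 - 4.35) = -10.994%, loss ≈ 6162 × 10.994/100 ≈ 677.
Year 1998: gap = -2.3 × (8.25 - 4.35) = -8.97%, loss ≈ 6162 × 8.97/100 ≈ 553.
Total lost output = 492 + 550 + 677 + 553 = 2272 billion.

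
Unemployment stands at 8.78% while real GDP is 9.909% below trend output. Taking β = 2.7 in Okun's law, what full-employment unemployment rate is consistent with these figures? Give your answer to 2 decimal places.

5.11%

From Okun's law, u - u* = -(output gap)/β = -(-9.909)/2.7 = 3.67 points.
So u* = 8.78 - 3.67 = 5.11%.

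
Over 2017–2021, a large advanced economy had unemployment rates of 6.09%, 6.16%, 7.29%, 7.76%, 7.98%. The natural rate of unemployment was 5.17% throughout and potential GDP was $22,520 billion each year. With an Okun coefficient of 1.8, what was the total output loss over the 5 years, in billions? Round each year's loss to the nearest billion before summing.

Year 2017: gap = -1.8 × (6.09 - 5.17) = -1.656%, loss ≈ 22520 × 1.656/100 ≈ 373.
Year 2018: gap = -1.8 × (6.16 - 5.17) = -1.782%, loss ≈ 22520 × 1.782/100 ≈ 401.
Year 2019: gap = -1.8 × (7.29 - 5.17) = -3.816%, loss ≈ 22520 × 3.816/100 ≈ 859.
Year 2020: gap = -1.8 × (7.76 - 5.17) = -4.662%, loss ≈ 22520 × 4.662/100 ≈ 1050.
Year 2021: gap = -1.8 × (7.98 - 5.17) = -5.058%, loss ≈ 22520 × 5.058/100 ≈ 1139.
Total lost output = 373 + 401 + 859 + 1050 + 1139 = 3822 billion.

$3,822 billion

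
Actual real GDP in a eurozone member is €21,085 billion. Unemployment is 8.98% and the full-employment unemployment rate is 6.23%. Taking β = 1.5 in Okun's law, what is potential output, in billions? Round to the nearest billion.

€21,992 billion

Unemployment gap = 8.98 - 6.23 = 2.75 points, so output gap = -1.5 × 2.75 = -4.125%.
Since Y = Y* × (1 + gap/100), Y* = 21085/0.95875 ≈ 21992 billion.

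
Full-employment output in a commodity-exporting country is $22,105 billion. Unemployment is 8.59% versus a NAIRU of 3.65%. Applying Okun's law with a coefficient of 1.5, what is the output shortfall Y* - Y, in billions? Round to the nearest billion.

Output gap = -1.5 × (8.59 - 3.65) = -1.5 × 4.94 = -7.41%.
Actual GDP ≈ 22105 × 0.9259 ≈ 20467 billion, so the shortfall is 22105 - 20467 = 1638 billion.

$1,638 billion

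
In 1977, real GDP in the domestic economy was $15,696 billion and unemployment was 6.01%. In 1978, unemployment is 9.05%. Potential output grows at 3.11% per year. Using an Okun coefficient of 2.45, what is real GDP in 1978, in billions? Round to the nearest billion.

$15,015 billion

Δu = 9.05 - 6.01 = 3.04 points.
Okun's law (growth form): g_Y = g_Y* - β × Δu = 3.11 - 2.45 × (3.04) = 3.11 - 7.448 = -4.338%.
Real GDP in the next year = 15696 × (1 - 4.338/100) = 15696 × 0.95662 ≈ 15015 billion.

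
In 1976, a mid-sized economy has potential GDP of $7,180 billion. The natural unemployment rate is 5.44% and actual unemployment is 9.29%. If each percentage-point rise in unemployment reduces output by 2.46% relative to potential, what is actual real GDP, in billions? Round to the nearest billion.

$6,500 billion

Unemployment gap = 9.29 - 5.44 = 3.85 points, so the output gap is -2.46 × 3.85 = -9.471%.
Actual GDP = 7180 × (1 - 9.471/100) = 7180 × 0.90529 ≈ 6500 billion.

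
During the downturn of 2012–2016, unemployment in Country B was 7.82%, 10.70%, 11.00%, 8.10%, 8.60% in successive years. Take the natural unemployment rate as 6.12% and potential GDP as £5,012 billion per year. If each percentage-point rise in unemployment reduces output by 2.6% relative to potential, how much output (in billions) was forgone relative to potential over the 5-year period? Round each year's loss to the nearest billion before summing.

£2,036 billion

Year 2012: gap = -2.6 × (7.82 - 6.12) = -4.42%, loss ≈ 5012 × 4.42/100 ≈ 222.
Year 2013: gap = -2.6 × (10.7 - 6.12) = -11.908%, loss ≈ 5012 × 11.908/100 ≈ 597.
Year 2014: gap = -2.6 × (11 - 6.12) = -12.688%, loss ≈ 5012 × 12.688/100 ≈ 636.
Year 2015: gap = -2.6 × (8.1 - 6.12) = -5.148%, loss ≈ 5012 × 5.148/100 ≈ 258.
Year 2016: gap = -2.6 × (8.6 - 6.12) = -6.448%, loss ≈ 5012 × 6.448/100 ≈ 323.
Total lost output = 222 + 597 + 636 + 258 + 323 = 2036 billion.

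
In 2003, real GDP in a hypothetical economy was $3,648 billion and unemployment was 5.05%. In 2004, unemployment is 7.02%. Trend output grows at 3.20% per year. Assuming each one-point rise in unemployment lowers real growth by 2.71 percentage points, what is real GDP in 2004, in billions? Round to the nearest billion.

$3,570 billion

Δu = 7.02 - 5.05 = 1.97 points.
Okun's law (growth form): g_Y = g_Y* - β × Δu = 3.20 - 2.71 × (1.97) = 3.2 - 5.3387 = -2.1387%.
Real GDP in the next year = 3648 × (1 - 2.1387/100) = 3648 × 0.978613 ≈ 3570 billion.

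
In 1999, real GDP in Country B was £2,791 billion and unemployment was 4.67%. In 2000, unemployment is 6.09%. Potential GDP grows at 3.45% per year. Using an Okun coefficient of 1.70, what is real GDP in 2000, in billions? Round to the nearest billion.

Δu = 6.09 - 4.67 = 1.42 points.
Okun's law (growth form): g_Y = g_Y* - β × Δu = 3.45 - 1.70 × (1.42) = 3.45 - 2.414 = 1.036%.
Real GDP in the next year = 2791 × (1 + 1.036/100) = 2791 × 1.01036 ≈ 2820 billion.

£2,820 billion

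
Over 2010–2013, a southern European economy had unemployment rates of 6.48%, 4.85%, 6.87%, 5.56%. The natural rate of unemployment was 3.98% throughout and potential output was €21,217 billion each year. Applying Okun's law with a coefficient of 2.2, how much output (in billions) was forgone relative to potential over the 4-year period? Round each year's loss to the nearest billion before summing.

Year 2010: gap = -2.2 × (6.48 - 3.98) = -5.5%, loss ≈ 21217 × 5.5/100 ≈ 1167.
Year 2011: gap = -2.2 × (4.85 - 3.98) = -1.914%, loss ≈ 21217 × 1.914/100 ≈ 406.
Year 2012: gap = -2.2 × (6.87 - 3.98) = -6.358%, loss ≈ 21217 × 6.358/100 ≈ 1349.
Year 2013: gap = -2.2 × (5.56 - 3.98) = -3.476%, loss ≈ 21217 × 3.476/100 ≈ 738.
Total lost output = 1167 + 406 + 1349 + 738 = 3660 billion.

€3,660 billion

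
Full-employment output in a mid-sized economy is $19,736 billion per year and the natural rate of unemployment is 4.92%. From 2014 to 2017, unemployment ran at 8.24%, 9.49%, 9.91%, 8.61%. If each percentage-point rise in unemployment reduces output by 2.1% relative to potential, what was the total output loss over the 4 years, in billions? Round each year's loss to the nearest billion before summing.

$6,867 billion

Year 2014: gap = -2.1 × (8.24 - 4.92) = -6.972%, loss ≈ 19736 × 6.972/100 ≈ 1376.
Year 2015: gap = -2.1 × (9.49 - 4.92) = -9.597%, loss ≈ 19736 × 9.597/100 ≈ 1894.
Year 2016: gap = -2.1 × (9.91 - 4.92) = -10.479%, loss ≈ 19736 × 10.479/100 ≈ 2068.
Year 2017: gap = -2.1 × (8.61 - 4.92) = -7.749%, loss ≈ 19736 × 7.749/100 ≈ 1529.
Total lost output = 1376 + 1894 + 2068 + 1529 = 6867 billion.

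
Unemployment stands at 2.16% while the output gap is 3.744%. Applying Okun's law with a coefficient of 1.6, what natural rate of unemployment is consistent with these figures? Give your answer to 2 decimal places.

From Okun's law, u - u* = -(output gap)/β = -(3.744)/1.6 = -2.34 points.
So u* = 2.16 + 2.34 = 4.50%.

4.50%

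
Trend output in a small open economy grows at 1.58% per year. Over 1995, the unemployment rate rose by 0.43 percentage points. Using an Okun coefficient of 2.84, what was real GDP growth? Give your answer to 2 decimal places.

0.36%

Growth-rate Okun's law: g_Y = g_Y* - β × Δu.
g_Y = 1.58 - 2.84 × (0.43) = 1.58 - 1.2212 = 0.3588%, i.e. 0.36% to 2 d.p.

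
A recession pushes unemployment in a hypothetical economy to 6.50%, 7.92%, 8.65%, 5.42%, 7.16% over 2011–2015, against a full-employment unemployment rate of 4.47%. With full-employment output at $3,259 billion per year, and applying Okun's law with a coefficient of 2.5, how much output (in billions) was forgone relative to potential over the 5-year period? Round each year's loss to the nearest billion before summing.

Year 2011: gap = -2.5 × (6.5 - 4.47) = -5.075%, loss ≈ 3259 × 5.075/100 ≈ 165.
Year 2012: gap = -2.5 × (7.92 - 4.47) = -8.625%, loss ≈ 3259 × 8.625/100 ≈ 281.
Year 2013: gap = -2.5 × (8.65 - 4.47) = -10.45%, loss ≈ 3259 × 10.45/100 ≈ 341.
Year 2014: gap = -2.5 × (5.42 - 4.47) = -2.375%, loss ≈ 3259 × 2.375/100 ≈ 77.
Year 2015: gap = -2.5 × (7.16 - 4.47) = -6.725%, loss ≈ 3259 × 6.725/100 ≈ 219.
Total lost output = 165 + 281 + 341 + 77 + 219 = 1083 billion.

$1,083 billion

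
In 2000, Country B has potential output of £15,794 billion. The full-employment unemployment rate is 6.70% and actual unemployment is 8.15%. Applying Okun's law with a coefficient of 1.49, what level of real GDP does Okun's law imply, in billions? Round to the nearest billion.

Unemployment gap = 8.15 - 6.7 = 1.45 points, so the output gap is -1.49 × 1.45 = -2.1605%.
Actual GDP = 15794 × (1 - 2.1605/100) = 15794 × 0.978395 ≈ 15453 billion.

£15,453 billion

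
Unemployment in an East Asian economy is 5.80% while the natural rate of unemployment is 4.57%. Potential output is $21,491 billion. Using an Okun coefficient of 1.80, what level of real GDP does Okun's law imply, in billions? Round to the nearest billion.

$21,015 billion

Unemployment gap = 5.8 - 4.57 = 1.23 points, so the output gap is -1.8 × 1.23 = -2.214%.
Actual GDP = 21491 × (1 - 2.214/100) = 21491 × 0.97786 ≈ 21015 billion.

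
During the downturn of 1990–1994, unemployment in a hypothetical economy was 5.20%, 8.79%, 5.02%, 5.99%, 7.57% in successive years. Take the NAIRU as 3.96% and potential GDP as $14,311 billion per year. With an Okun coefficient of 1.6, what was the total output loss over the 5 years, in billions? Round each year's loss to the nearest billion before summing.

$2,925 billion

Year 1990: gap = -1.6 × (5.2 - 3.96) = -1.984%, loss ≈ 14311 × 1.984/100 ≈ 284.
Year 1991: gap = -1.6 × (8.79 - 3.96) = -7.728%, loss ≈ 14311 × 7.728/100 ≈ 1106.
Year 1992: gap = -1.6 × (5.02 - 3.96) = -1.696%, loss ≈ 14311 × 1.696/100 ≈ 243.
Year 1993: gap = -1.6 × (5.99 - 3.96) = -3.248%, loss ≈ 14311 × 3.248/100 ≈ 465.
Year 1994: gap = -1.6 × (7.57 - 3.96) = -5.776%, loss ≈ 14311 × 5.776/100 ≈ 827.
Total lost output = 284 + 1106 + 243 + 465 + 827 = 2925 billion.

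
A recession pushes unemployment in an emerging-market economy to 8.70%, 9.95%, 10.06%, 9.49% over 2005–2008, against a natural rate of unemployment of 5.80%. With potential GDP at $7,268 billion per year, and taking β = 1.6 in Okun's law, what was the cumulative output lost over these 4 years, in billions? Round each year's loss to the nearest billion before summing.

Year 2005: gap = -1.6 × (8.7 - 5.8) = -4.64%, loss ≈ 7268 × 4.64/100 ≈ 337.
Year 2006: gap = -1.6 × (9.95 - 5.8) = -6.64%, loss ≈ 7268 × 6.64/100 ≈ 483.
Year 2007: gap = -1.6 × (10.06 - 5.8) = -6.816%, loss ≈ 7268 × 6.816/100 ≈ 495.
Year 2008: gap = -1.6 × (9.49 - 5.8) = -5.904%, loss ≈ 7268 × 5.904/100 ≈ 429.
Total lost output = 337 + 483 + 495 + 429 = 1744 billion.

$1,744 billion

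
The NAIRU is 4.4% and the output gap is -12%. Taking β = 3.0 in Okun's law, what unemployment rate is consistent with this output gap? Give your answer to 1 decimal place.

8.4%

From Okun's law, u - u* = -(output gap)/β = -(-12)/3.0 = 4 points.
So u = 4.4 + 4 = 8.4%.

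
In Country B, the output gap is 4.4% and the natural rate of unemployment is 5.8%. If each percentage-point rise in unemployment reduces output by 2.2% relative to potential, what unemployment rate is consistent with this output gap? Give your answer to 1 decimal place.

From Okun's law, u - u* = -(output gap)/β = -(4.4)/2.2 = -2 points.
So u = 5.8 - 2 = 3.8%.

3.8%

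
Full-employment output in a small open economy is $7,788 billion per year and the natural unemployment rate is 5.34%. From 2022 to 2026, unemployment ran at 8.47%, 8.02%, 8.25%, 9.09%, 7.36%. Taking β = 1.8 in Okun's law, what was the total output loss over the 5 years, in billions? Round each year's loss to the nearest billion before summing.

$2,032 billion

Year 2022: gap = -1.8 × (8.47 - 5.34) = -5.634%, loss ≈ 7788 × 5.634/100 ≈ 439.
Year 2023: gap = -1.8 × (8.02 - 5.34) = -4.824%, loss ≈ 7788 × 4.824/100 ≈ 376.
Year 2024: gap = -1.8 × (8.25 - 5.34) = -5.238%, loss ≈ 7788 × 5.238/100 ≈ 408.
Year 2025: gap = -1.8 × (9.09 - 5.34) = -6.75%, loss ≈ 7788 × 6.75/100 ≈ 526.
Year 2026: gap = -1.8 × (7.36 - 5.34) = -3.636%, loss ≈ 7788 × 3.636/100 ≈ 283.
Total lost output = 439 + 376 + 408 + 526 + 283 = 2032 billion.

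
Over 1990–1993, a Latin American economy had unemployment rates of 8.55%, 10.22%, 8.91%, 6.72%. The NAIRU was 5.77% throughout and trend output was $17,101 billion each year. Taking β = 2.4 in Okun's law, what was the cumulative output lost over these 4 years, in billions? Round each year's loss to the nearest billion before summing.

Year 1990: gap = -2.4 × (8.55 - 5.77) = -6.672%, loss ≈ 17101 × 6.672/100 ≈ 1141.
Year 1991: gap = -2.4 × (10.22 - 5.77) = -10.68%, loss ≈ 17101 × 10.68/100 ≈ 1826.
Year 1992: gap = -2.4 × (8.91 - 5.77) = -7.536%, loss ≈ 17101 × 7.536/100 ≈ 1289.
Year 1993: gap = -2.4 × (6.72 - 5.77) = -2.28%, loss ≈ 17101 × 2.28/100 ≈ 390.
Total lost output = 1141 + 1826 + 1289 + 390 = 4646 billion.

$4,646 billion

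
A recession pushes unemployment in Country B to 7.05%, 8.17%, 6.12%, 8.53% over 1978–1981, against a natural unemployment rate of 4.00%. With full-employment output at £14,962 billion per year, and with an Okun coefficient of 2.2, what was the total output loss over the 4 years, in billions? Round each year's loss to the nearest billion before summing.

Year 1978: gap = -2.2 × (7.05 - 4) = -6.71%, loss ≈ 14962 × 6.71/100 ≈ 1004.
Year 1979: gap = -2.2 × (8.17 - 4) = -9.174%, loss ≈ 14962 × 9.174/100 ≈ 1373.
Year 1980: gap = -2.2 × (6.12 - 4) = -4.664%, loss ≈ 14962 × 4.664/100 ≈ 698.
Year 1981: gap = -2.2 × (8.53 - 4) = -9.966%, loss ≈ 14962 × 9.966/100 ≈ 1491.
Total lost output = 1004 + 1373 + 698 + 1491 = 4566 billion.

£4,566 billion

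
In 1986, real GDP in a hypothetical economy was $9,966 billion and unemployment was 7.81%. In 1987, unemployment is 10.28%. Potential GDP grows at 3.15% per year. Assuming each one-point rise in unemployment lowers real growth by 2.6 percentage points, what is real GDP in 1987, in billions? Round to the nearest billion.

Δu = 10.28 - 7.81 = 2.47 points.
Okun's law (growth form): g_Y = g_Y* - β × Δu = 3.15 - 2.6 × (2.47) = 3.15 - 6.422 = -3.272%.
Real GDP in the next year = 9966 × (1 - 3.272/100) = 9966 × 0.96728 ≈ 9640 billion.

$9,640 billion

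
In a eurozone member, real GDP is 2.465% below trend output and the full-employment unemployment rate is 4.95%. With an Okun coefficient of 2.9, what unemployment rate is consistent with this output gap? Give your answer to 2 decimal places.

From Okun's law, u - u* = -(output gap)/β = -(-2.465)/2.9 = 0.85 points.
So u = 4.95 + 0.85 = 5.80%.

5.80%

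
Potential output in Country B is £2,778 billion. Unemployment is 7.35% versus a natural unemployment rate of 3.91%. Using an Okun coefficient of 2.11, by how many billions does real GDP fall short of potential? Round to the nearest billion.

£202 billion

Output gap = -2.11 × (7.35 - 3.91) = -2.11 × 3.44 = -7.2584%.
Actual GDP ≈ 2778 × 0.927416 ≈ 2576 billion, so the shortfall is 2778 - 2576 = 202 billion.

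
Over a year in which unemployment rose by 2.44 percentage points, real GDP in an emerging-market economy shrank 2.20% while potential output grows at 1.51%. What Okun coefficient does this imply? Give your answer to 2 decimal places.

Growth form: g_Y = g_Y* - β × Δu, so β = (g_Y* - g_Y)/Δu.
β = (1.51 + 2.2)/2.44 = 3.71/2.44 = 1.52.

β ≈ 1.52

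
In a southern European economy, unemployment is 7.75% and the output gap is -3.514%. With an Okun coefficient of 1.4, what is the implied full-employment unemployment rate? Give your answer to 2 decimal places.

5.24%

From Okun's law, u - u* = -(output gap)/β = -(-3.514)/1.4 = 2.51 points.
So u* = 7.75 - 2.51 = 5.24%.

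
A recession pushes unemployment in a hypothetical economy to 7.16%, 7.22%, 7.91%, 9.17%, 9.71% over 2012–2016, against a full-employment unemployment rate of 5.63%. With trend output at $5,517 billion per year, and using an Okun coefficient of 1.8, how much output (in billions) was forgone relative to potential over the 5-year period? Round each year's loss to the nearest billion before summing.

Year 2012: gap = -1.8 × (7.16 - 5.63) = -2.754%, loss ≈ 5517 × 2.754/100 ≈ 152.
Year 2013: gap = -1.8 × (7.22 - 5.63) = -2.862%, loss ≈ 5517 × 2.862/100 ≈ 158.
Year 2014: gap = -1.8 × (7.91 - 5.63) = -4.104%, loss ≈ 5517 × 4.104/100 ≈ 226.
Year 2015: gap = -1.8 × (9.17 - 5.63) = -6.372%, loss ≈ 5517 × 6.372/100 ≈ 352.
Year 2016: gap = -1.8 × (9.71 - 5.63) = -7.344%, loss ≈ 5517 × 7.344/100 ≈ 405.
Total lost output = 152 + 158 + 226 + 352 + 405 = 1293 billion.

$1,293 billion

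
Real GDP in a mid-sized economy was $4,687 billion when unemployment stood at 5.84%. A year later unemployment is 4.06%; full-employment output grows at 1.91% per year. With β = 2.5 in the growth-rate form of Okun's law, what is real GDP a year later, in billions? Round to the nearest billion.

Δu = 4.06 - 5.84 = -1.78 points.
Okun's law (growth form): g_Y = g_Y* - β × Δu = 1.91 - 2.5 × (-1.78) = 1.91 + 4.45 = 6.36%.
Real GDP in the next year = 4687 × (1 + 6.36/100) = 4687 × 1.0636 ≈ 4985 billion.

$4,985 billion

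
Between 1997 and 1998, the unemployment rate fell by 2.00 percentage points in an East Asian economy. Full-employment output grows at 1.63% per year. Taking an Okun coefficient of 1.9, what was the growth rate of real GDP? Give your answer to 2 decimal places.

5.43%

Growth-rate Okun's law: g_Y = g_Y* - β × Δu.
g_Y = 1.63 - 1.9 × (-2.00) = 1.63 + 3.8 = 5.43%, i.e. 5.43% to 2 d.p.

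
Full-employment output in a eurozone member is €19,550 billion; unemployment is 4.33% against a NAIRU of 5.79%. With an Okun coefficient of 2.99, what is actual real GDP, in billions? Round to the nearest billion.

Unemployment gap = 4.33 - 5.79 = -1.46 points, so the output gap is -2.99 × (-1.46) = 4.3654%.
Actual GDP = 19550 × (1 + 4.3654/100) = 19550 × 1.043654 ≈ 20403 billion.

€20,403 billion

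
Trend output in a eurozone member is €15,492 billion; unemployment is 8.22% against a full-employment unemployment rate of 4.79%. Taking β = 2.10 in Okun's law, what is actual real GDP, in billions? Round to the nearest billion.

€14,376 billion

Unemployment gap = 8.22 - 4.79 = 3.43 points, so the output gap is -2.1 × 3.43 = -7.203%.
Actual GDP = 15492 × (1 - 7.203/100) = 15492 × 0.92797 ≈ 14376 billion.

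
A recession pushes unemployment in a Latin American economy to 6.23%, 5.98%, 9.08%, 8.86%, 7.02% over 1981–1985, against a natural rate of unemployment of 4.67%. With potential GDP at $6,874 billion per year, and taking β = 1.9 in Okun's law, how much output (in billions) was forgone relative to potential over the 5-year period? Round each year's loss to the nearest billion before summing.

Year 1981: gap = -1.9 × (6.23 - 4.67) = -2.964%, loss ≈ 6874 × 2.964/100 ≈ 204.
Year 1982: gap = -1.9 × (5.98 - 4.67) = -2.489%, loss ≈ 6874 × 2.489/100 ≈ 171.
Year 1983: gap = -1.9 × (9.08 - 4.67) = -8.379%, loss ≈ 6874 × 8.379/100 ≈ 576.
Year 1984: gap = -1.9 × (8.86 - 4.67) = -7.961%, loss ≈ 6874 × 7.961/100 ≈ 547.
Year 1985: gap = -1.9 × (7.02 - 4.67) = -4.465%, loss ≈ 6874 × 4.465/100 ≈ 307.
Total lost output = 204 + 171 + 576 + 547 + 307 = 1805 billion.

$1,805 billion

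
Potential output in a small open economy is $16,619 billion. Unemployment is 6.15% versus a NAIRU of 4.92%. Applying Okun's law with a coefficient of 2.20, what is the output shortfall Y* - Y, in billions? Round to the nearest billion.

$450 billion

Output gap = -2.20 × (6.15 - 4.92) = -2.2 × 1.23 = -2.706%.
Actual GDP ≈ 16619 × 0.97294 ≈ 16169 billion, so the shortfall is 16619 - 16169 = 450 billion.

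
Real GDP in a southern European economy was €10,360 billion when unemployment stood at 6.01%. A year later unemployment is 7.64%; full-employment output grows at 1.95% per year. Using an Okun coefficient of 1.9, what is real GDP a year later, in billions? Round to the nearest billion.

Δu = 7.64 - 6.01 = 1.63 points.
Okun's law (growth form): g_Y = g_Y* - β × Δu = 1.95 - 1.9 × (1.63) = 1.95 - 3.097 = -1.147%.
Real GDP in the next year = 10360 × (1 - 1.147/100) = 10360 × 0.98853 ≈ 10241 billion.

€10,241 billion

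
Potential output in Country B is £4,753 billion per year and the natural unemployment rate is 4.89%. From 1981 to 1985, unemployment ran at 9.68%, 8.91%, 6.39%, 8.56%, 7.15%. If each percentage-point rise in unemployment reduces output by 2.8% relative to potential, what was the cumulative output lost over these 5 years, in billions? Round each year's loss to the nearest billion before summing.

Year 1981: gap = -2.8 × (9.68 - 4.89) = -13.412%, loss ≈ 4753 × 13.412/100 ≈ 637.
Year 1982: gap = -2.8 × (8.91 - 4.89) = -11.256%, loss ≈ 4753 × 11.256/100 ≈ 535.
Year 1983: gap = -2.8 × (6.39 - 4.89) = -4.2%, loss ≈ 4753 × 4.2/100 ≈ 200.
Year 1984: gap = -2.8 × (8.56 - 4.89) = -10.276%, loss ≈ 4753 × 10.276/100 ≈ 488.
Year 1985: gap = -2.8 × (7.15 - 4.89) = -6.328%, loss ≈ 4753 × 6.328/100 ≈ 301.
Total lost output = 637 + 535 + 200 + 488 + 301 = 2161 billion.

£2,161 billion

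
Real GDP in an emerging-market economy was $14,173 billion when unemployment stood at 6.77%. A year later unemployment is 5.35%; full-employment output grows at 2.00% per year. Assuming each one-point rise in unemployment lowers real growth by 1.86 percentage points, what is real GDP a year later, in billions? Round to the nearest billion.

$14,831 billion

Δu = 5.35 - 6.77 = -1.42 points.
Okun's law (growth form): g_Y = g_Y* - β × Δu = 2.00 - 1.86 × (-1.42) = 2 + 2.6412 = 4.6412%.
Real GDP in the next year = 14173 × (1 + 4.6412/100) = 14173 × 1.046412 ≈ 14831 billion.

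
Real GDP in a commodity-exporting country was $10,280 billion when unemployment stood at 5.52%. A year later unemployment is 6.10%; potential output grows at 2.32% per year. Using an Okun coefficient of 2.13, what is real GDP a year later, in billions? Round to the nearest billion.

Δu = 6.1 - 5.52 = 0.58 points.
Okun's law (growth form): g_Y = g_Y* - β × Δu = 2.32 - 2.13 × (0.58) = 2.32 - 1.2354 = 1.0846%.
Real GDP in the next year = 10280 × (1 + 1.0846/100) = 10280 × 1.010846 ≈ 10391 billion.

$10,391 billion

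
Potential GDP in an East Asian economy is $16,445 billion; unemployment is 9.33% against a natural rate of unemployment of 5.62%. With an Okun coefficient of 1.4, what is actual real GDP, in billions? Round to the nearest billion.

$15,591 billion

Unemployment gap = 9.33 - 5.62 = 3.71 points, so the output gap is -1.4 × 3.71 = -5.194%.
Actual GDP = 16445 × (1 - 5.194/100) = 16445 × 0.94806 ≈ 15591 billion.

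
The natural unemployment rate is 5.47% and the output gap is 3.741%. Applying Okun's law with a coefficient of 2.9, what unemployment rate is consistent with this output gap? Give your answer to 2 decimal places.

4.18%

From Okun's law, u - u* = -(output gap)/β = -(3.741)/2.9 = -1.29 points.
So u = 5.47 - 1.29 = 4.18%.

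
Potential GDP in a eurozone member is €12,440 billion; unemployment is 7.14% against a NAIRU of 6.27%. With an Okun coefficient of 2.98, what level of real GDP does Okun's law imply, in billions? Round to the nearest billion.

Unemployment gap = 7.14 - 6.27 = 0.87 points, so the output gap is -2.98 × 0.87 = -2.5926%.
Actual GDP = 12440 × (1 - 2.5926/100) = 12440 × 0.974074 ≈ 12117 billion.

€12,117 billion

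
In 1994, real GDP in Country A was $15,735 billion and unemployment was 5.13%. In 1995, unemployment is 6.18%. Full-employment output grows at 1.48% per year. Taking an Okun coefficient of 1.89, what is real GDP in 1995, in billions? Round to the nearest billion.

$15,656 billion

Δu = 6.18 - 5.13 = 1.05 points.
Okun's law (growth form): g_Y = g_Y* - β × Δu = 1.48 - 1.89 × (1.05) = 1.48 - 1.9845 = -0.5045%.
Real GDP in the next year = 15735 × (1 - 0.5045/100) = 15735 × 0.994955 ≈ 15656 billion.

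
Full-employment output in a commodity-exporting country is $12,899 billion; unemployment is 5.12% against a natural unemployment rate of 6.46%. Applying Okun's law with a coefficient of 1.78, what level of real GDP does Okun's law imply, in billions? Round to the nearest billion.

$13,207 billion

Unemployment gap = 5.12 - 6.46 = -1.34 points, so the output gap is -1.78 × (-1.34) = 2.3852%.
Actual GDP = 12899 × (1 + 2.3852/100) = 12899 × 1.023852 ≈ 13207 billion.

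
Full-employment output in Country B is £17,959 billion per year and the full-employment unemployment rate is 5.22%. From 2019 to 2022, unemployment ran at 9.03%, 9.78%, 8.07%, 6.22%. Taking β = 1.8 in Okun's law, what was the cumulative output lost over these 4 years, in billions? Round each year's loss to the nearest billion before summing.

Year 2019: gap = -1.8 × (9.03 - 5.22) = -6.858%, loss ≈ 17959 × 6.858/100 ≈ 1232.
Year 2020: gap = -1.8 × (9.78 - 5.22) = -8.208%, loss ≈ 17959 × 8.208/100 ≈ 1474.
Year 2021: gap = -1.8 × (8.07 - 5.22) = -5.13%, loss ≈ 17959 × 5.13/100 ≈ 921.
Year 2022: gap = -1.8 × (6.22 - 5.22) = -1.8%, loss ≈ 17959 × 1.8/100 ≈ 323.
Total lost output = 1232 + 1474 + 921 + 323 = 3950 billion.

£3,950 billion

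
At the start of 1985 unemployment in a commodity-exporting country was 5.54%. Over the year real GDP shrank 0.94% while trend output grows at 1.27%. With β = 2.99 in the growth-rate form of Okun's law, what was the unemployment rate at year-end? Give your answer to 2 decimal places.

6.28%

Growth-rate Okun's law: g_Y = g_Y* - β × Δu, so Δu = (g_Y* - g_Y)/β.
Δu = (1.27 + 0.94)/2.99 = 2.21/2.99 = 0.74 percentage points.
Year-end unemployment = 5.54 + 0.74 = 6.28%.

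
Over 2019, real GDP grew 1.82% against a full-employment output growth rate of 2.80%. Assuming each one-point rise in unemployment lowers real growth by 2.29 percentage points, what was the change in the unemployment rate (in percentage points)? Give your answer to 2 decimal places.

Growth-rate Okun's law: g_Y = g_Y* - β × Δu, so Δu = (g_Y* - g_Y)/β.
Δu = (2.8 - 1.82)/2.29 = 0.98/2.29 = 0.43 percentage points.

0.43 percentage points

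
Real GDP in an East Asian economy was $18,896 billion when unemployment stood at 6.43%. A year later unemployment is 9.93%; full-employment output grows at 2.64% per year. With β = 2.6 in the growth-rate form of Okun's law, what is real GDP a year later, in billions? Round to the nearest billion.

Δu = 9.93 - 6.43 = 3.5 points.
Okun's law (growth form): g_Y = g_Y* - β × Δu = 2.64 - 2.6 × (3.50) = 2.64 - 9.1 = -6.46%.
Real GDP in the next year = 18896 × (1 - 6.46/100) = 18896 × 0.9354 ≈ 17675 billion.

$17,675 billion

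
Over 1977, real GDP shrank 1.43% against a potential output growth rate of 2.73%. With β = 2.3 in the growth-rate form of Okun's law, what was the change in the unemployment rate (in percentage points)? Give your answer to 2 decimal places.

1.81 percentage points

Growth-rate Okun's law: g_Y = g_Y* - β × Δu, so Δu = (g_Y* - g_Y)/β.
Δu = (2.73 + 1.43)/2.3 = 4.16/2.3 = 1.81 percentage points.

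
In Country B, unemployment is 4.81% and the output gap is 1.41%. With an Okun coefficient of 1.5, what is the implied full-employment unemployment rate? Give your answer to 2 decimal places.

From Okun's law, u - u* = -(output gap)/β = -(1.41)/1.5 = -0.94 points.
So u* = 4.81 + 0.94 = 5.75%.

5.75%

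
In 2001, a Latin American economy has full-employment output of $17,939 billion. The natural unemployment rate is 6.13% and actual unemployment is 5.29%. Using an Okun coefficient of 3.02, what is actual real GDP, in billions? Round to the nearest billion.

$18,394 billion

Unemployment gap = 5.29 - 6.13 = -0.84 points, so the output gap is -3.02 × (-0.84) = 2.5368%.
Actual GDP = 17939 × (1 + 2.5368/100) = 17939 × 1.025368 ≈ 18394 billion.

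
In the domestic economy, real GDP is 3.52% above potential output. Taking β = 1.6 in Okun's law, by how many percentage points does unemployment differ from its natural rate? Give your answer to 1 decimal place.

Okun's law: output gap = -β × (u - u*), so u - u* = -(output gap)/β.
u - u* = -(3.52)/1.6 = -2.2 percentage points.

-2.2 percentage points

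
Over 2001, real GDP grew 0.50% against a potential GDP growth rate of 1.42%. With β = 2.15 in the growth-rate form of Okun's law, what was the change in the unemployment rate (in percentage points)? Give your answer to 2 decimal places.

Growth-rate Okun's law: g_Y = g_Y* - β × Δu, so Δu = (g_Y* - g_Y)/β.
Δu = (1.42 - 0.5)/2.15 = 0.92/2.15 = 0.43 percentage points.

0.43 percentage points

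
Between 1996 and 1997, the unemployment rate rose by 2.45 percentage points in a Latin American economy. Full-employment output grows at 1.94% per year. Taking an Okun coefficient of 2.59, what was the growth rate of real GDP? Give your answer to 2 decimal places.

-4.41%

Growth-rate Okun's law: g_Y = g_Y* - β × Δu.
g_Y = 1.94 - 2.59 × (2.45) = 1.94 - 6.3455 = -4.4055%, i.e. -4.41% to 2 d.p.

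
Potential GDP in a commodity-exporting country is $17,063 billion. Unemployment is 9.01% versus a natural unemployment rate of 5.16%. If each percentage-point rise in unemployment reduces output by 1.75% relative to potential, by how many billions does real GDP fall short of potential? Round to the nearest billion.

Output gap = -1.75 × (9.01 - 5.16) = -1.75 × 3.85 = -6.7375%.
Actual GDP ≈ 17063 × 0.932625 ≈ 15913 billion, so the shortfall is 17063 - 15913 = 1150 billion.

$1,150 billion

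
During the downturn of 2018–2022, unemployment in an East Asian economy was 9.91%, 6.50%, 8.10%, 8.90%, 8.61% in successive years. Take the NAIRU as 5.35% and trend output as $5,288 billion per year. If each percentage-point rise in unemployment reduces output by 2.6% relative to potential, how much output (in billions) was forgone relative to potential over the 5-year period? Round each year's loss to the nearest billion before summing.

Year 2018: gap = -2.6 × (9.91 - 5.35) = -11.856%, loss ≈ 5288 × 11.856/100 ≈ 627.
Year 2019: gap = -2.6 × (6.5 - 5.35) = -2.99%, loss ≈ 5288 × 2.99/100 ≈ 158.
Year 2020: gap = -2.6 × (8.1 - 5.35) = -7.15%, loss ≈ 5288 × 7.15/100 ≈ 378.
Year 2021: gap = -2.6 × (8.9 - 5.35) = -9.23%, loss ≈ 5288 × 9.23/100 ≈ 488.
Year 2022: gap = -2.6 × (8.61 - 5.35) = -8.476%, loss ≈ 5288 × 8.476/100 ≈ 448.
Total lost output = 627 + 158 + 378 + 488 + 448 = 2099 billion.

$2,099 billion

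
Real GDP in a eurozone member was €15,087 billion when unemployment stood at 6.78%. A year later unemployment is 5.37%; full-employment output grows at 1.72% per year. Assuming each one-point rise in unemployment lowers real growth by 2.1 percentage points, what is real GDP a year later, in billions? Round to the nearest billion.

Δu = 5.37 - 6.78 = -1.41 points.
Okun's law (growth form): g_Y = g_Y* - β × Δu = 1.72 - 2.1 × (-1.41) = 1.72 + 2.961 = 4.681%.
Real GDP in the next year = 15087 × (1 + 4.681/100) = 15087 × 1.04681 ≈ 15793 billion.

€15,793 billion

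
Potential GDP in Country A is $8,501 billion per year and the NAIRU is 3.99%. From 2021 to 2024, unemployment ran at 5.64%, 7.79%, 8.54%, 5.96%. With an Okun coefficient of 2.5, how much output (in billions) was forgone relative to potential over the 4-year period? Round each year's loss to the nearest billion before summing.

Year 2021: gap = -2.5 × (5.64 - 3.99) = -4.125%, loss ≈ 8501 × 4.125/100 ≈ 351.
Year 2022: gap = -2.5 × (7.79 - 3.99) = -9.5%, loss ≈ 8501 × 9.5/100 ≈ 808.
Year 2023: gap = -2.5 × (8.54 - 3.99) = -11.375%, loss ≈ 8501 × 11.375/100 ≈ 967.
Year 2024: gap = -2.5 × (5.96 - 3.99) = -4.925%, loss ≈ 8501 × 4.925/100 ≈ 419.
Total lost output = 351 + 808 + 967 + 419 = 2545 billion.

$2,545 billion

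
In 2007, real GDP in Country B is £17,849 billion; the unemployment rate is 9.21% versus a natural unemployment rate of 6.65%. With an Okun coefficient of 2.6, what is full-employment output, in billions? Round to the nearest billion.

£19,122 billion

Unemployment gap = 9.21 - 6.65 = 2.56 points, so output gap = -2.6 × 2.56 = -6.656%.
Since Y = Y* × (1 + gap/100), Y* = 17849/0.93344 ≈ 19122 billion.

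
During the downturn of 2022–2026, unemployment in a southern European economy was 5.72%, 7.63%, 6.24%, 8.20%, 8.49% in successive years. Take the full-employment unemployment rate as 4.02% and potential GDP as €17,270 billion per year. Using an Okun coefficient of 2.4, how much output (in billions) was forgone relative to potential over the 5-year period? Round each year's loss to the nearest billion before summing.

Year 2022: gap = -2.4 × (5.72 - 4.02) = -4.08%, loss ≈ 17270 × 4.08/100 ≈ 705.
Year 2023: gap = -2.4 × (7.63 - 4.02) = -8.664%, loss ≈ 17270 × 8.664/100 ≈ 1496.
Year 2024: gap = -2.4 × (6.24 - 4.02) = -5.328%, loss ≈ 17270 × 5.328/100 ≈ 920.
Year 2025: gap = -2.4 × (8.2 - 4.02) = -10.032%, loss ≈ 17270 × 10.032/100 ≈ 1733.
Year 2026: gap = -2.4 × (8.49 - 4.02) = -10.728%, loss ≈ 17270 × 10.728/100 ≈ 1853.
Total lost output = 705 + 1496 + 920 + 1733 + 1853 = 6707 billion.

€6,707 billion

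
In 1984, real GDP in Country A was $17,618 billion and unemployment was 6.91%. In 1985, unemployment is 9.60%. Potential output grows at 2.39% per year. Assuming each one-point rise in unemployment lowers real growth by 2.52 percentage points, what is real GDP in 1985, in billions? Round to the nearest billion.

$16,845 billion

Δu = 9.6 - 6.91 = 2.69 points.
Okun's law (growth form): g_Y = g_Y* - β × Δu = 2.39 - 2.52 × (2.69) = 2.39 - 6.7788 = -4.3888%.
Real GDP in the next year = 17618 × (1 - 4.3888/100) = 17618 × 0.956112 ≈ 16845 billion.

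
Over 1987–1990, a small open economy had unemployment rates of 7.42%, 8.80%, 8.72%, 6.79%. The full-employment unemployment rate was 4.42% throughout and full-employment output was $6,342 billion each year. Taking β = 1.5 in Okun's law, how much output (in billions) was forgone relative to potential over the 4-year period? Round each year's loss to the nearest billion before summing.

Year 1987: gap = -1.5 × (7.42 - 4.42) = -4.5%, loss ≈ 6342 × 4.5/100 ≈ 285.
Year 1988: gap = -1.5 × (8.8 - 4.42) = -6.57%, loss ≈ 6342 × 6.57/100 ≈ 417.
Year 1989: gap = -1.5 × (8.72 - 4.42) = -6.45%, loss ≈ 6342 × 6.45/100 ≈ 409.
Year 1990: gap = -1.5 × (6.79 - 4.42) = -3.555%, loss ≈ 6342 × 3.555/100 ≈ 225.
Total lost output = 285 + 417 + 409 + 225 = 1336 billion.

$1,336 billion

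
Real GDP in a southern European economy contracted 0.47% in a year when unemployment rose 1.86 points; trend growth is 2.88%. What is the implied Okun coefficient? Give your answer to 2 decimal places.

β ≈ 1.80

Growth form: g_Y = g_Y* - β × Δu, so β = (g_Y* - g_Y)/Δu.
β = (2.88 + 0.47)/1.86 = 3.35/1.86 = 1.80.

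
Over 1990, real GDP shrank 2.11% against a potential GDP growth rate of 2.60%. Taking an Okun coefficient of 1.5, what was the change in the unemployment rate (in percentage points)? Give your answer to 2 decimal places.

Growth-rate Okun's law: g_Y = g_Y* - β × Δu, so Δu = (g_Y* - g_Y)/β.
Δu = (2.6 + 2.11)/1.5 = 4.71/1.5 = 3.14 percentage points.

3.14 percentage points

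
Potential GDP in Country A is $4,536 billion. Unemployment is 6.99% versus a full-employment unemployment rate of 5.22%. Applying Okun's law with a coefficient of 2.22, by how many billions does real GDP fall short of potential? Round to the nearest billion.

$178 billion

Output gap = -2.22 × (6.99 - 5.22) = -2.22 × 1.77 = -3.9294%.
Actual GDP ≈ 4536 × 0.960706 ≈ 4358 billion, so the shortfall is 4536 - 4358 = 178 billion.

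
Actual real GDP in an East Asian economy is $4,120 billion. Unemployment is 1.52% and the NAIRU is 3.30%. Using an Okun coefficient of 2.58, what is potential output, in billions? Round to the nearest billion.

$3,939 billion

Unemployment gap = 1.52 - 3.3 = -1.78 points, so output gap = -2.58 × (-1.78) = 4.5924%.
Since Y = Y* × (1 + gap/100), Y* = 4120/1.045924 ≈ 3939 billion.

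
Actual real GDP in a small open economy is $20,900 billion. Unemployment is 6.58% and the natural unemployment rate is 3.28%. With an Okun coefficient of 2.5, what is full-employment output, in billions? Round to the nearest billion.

Unemployment gap = 6.58 - 3.28 = 3.3 points, so output gap = -2.5 × 3.3 = -8.25%.
Since Y = Y* × (1 + gap/100), Y* = 20900/0.9175 ≈ 22779 billion.

$22,779 billion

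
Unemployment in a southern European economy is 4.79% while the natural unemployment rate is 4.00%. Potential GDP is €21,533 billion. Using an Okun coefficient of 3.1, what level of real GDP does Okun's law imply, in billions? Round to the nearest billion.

Unemployment gap = 4.79 - 4 = 0.79 points, so the output gap is -3.1 × 0.79 = -2.449%.
Actual GDP = 21533 × (1 - 2.449/100) = 21533 × 0.97551 ≈ 21006 billion.

€21,006 billion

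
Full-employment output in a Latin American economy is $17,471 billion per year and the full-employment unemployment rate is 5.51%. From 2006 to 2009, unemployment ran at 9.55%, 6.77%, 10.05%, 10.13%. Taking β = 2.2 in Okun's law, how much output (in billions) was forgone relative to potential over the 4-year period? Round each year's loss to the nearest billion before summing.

$5,558 billion

Year 2006: gap = -2.2 × (9.55 - 5.51) = -8.888%, loss ≈ 17471 × 8.888/100 ≈ 1553.
Year 2007: gap = -2.2 × (6.77 - 5.51) = -2.772%, loss ≈ 17471 × 2.772/100 ≈ 484.
Year 2008: gap = -2.2 × (10.05 - 5.51) = -9.988%, loss ≈ 17471 × 9.988/100 ≈ 1745.
Year 2009: gap = -2.2 × (10.13 - 5.51) = -10.164%, loss ≈ 17471 × 10.164/100 ≈ 1776.
Total lost output = 1553 + 484 + 1745 + 1776 = 5558 billion.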